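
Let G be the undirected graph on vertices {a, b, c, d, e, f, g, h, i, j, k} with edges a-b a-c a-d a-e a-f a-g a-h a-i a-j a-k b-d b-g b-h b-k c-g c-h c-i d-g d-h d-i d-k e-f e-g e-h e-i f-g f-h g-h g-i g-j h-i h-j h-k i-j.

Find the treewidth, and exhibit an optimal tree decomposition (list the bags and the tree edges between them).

Treewidth 4.
One such decomposition:
Bags: B1 = {a, d, g, h, i}  B2 = {a, e, g, h, i}  B3 = {a, e, f, g, h}  B4 = {a, c, g, h, i}  B5 = {a, g, h, i, j}  B6 = {a, b, d, g, h}  B7 = {a, b, d, h, k}
Tree: B1–B2, B2–B3, B2–B4, B1–B5, B1–B6, B6–B7

Each bag holds 5 vertices, so the decomposition has width 4, which upper-bounds the treewidth. Conversely, {a, e, f, g, h} is a clique of size 5, and the vertices of any clique must share a bag in every tree decomposition; so some bag has ≥ 5 vertices and tw(G) ≥ 4. Combining the bounds, tw(G) = 4.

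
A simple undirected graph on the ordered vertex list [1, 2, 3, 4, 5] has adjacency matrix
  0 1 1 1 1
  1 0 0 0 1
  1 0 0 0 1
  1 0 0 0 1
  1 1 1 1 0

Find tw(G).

A width-2 tree decomposition is:
Bags: B1 = {1, 3, 5}  B2 = {1, 2, 5}  B3 = {1, 4, 5}
Tree: B1–B2, B1–B3
Every bag has size at most 3, so the width is 3 − 1 = 2 and tw(G) ≤ 2. Conversely, {1, 2, 5} is a clique of size 3, and the vertices of any clique must share a bag in every tree decomposition; so some bag has ≥ 3 vertices and tw(G) ≥ 2. The upper and lower bounds meet at 2, so that is the treewidth.

2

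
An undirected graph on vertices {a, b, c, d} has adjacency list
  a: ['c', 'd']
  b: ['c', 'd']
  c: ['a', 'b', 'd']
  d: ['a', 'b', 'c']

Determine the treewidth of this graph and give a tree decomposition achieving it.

Treewidth 2.
One optimal decomposition is:
Bags: B1 = {a, c, d}  B2 = {b, c, d}
Tree: B1–B2

Every bag has size at most 3, so the width is 3 − 1 = 2 and tw(G) ≤ 2. For the lower bound, the 3 vertices {a, c, d} are pairwise adjacent, and any tree decomposition puts a clique entirely inside one bag — forcing width ≥ 2. Therefore the treewidth is 2.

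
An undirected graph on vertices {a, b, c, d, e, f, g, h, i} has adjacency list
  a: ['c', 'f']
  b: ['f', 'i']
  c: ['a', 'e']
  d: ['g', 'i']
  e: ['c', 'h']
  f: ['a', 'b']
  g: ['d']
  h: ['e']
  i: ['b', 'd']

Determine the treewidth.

A width-1 tree decomposition is:
Bags: B1 = {e, h}  B2 = {c, e}  B3 = {a, c}  B4 = {a, f}  B5 = {b, f}  B6 = {b, i}  B7 = {d, i}  B8 = {d, g}
Tree: B1–B2, B2–B3, B3–B4, B4–B5, B5–B6, B6–B7, B7–B8
The largest bag has 2 vertices, giving width 1; this decomposition certifies tw(G) ≤ 1. G has an edge, so its treewidth is at least 1. Hence tw(G) = 1 exactly.

1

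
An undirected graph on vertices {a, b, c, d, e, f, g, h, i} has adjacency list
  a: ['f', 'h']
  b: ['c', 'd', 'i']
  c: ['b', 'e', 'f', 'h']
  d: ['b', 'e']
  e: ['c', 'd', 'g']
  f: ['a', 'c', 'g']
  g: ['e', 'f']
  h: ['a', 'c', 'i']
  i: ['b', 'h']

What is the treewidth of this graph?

3

A width-3 tree decomposition is:
Bags: B1 = {a, f, g, h}  B2 = {c, f, g, h}  B3 = {c, e, g, h}  B4 = {c, e, h, i}  B5 = {b, c, e, i}  B6 = {b, d, e, i}
Tree: B1–B2, B2–B3, B3–B4, B4–B5, B5–B6
The largest bag has 4 vertices, giving width 3; this decomposition certifies tw(G) ≤ 3. For the lower bound: the 4 vertex sets {a,f,g}, {h}, {c}, {b,d,e,i} are disjoint, each induces a connected subgraph, and every pair is joined by at least one edge of G. Contracting each set to a single vertex therefore yields K_{4} as a minor, and since treewidth is minor-monotone, tw(G) ≥ tw(K_{4}) = 3. Therefore the treewidth is 3.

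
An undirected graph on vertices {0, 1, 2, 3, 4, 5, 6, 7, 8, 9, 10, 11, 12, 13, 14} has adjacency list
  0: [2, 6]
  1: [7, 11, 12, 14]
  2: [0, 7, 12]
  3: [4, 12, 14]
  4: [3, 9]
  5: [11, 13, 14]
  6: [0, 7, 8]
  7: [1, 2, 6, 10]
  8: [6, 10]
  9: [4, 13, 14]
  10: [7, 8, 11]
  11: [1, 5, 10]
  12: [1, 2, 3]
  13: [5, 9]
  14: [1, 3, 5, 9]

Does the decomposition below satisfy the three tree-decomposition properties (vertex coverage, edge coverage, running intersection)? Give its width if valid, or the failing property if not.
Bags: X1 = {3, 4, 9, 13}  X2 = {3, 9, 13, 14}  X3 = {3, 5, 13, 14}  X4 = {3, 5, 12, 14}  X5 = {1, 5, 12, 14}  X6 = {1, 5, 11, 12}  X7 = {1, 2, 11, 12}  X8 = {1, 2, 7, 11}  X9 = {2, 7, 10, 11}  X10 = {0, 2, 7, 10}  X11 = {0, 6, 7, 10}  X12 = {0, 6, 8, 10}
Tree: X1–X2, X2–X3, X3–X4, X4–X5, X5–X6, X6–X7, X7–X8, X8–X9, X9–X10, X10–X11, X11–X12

Yes; width 3.

Every vertex of G appears in some bag (union = {0, 1, 2, 3, 4, 5, 6, 7, 8, 9, 10, 11, 12, 13, 14}); every edge is covered by a bag; and for each vertex v the set of bags containing v is connected in the bag tree. The decomposition is therefore valid. The largest bag has 4 vertices, so the width is 3.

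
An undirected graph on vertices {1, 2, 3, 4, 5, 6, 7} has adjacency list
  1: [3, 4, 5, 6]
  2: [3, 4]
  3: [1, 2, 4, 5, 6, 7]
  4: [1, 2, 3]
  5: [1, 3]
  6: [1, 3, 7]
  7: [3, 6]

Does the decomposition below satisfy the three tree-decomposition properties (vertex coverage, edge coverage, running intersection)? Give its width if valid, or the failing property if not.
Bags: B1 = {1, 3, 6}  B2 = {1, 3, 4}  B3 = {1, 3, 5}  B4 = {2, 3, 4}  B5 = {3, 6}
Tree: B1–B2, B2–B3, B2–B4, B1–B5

A tree decomposition must satisfy three properties: every vertex lies in some bag; for every edge, both endpoints lie together in some bag; and for every vertex, the bags containing it form a connected subtree. Here vertex 7 appears in no bag, so the decomposition is invalid.

No — vertex 7 appears in no bag.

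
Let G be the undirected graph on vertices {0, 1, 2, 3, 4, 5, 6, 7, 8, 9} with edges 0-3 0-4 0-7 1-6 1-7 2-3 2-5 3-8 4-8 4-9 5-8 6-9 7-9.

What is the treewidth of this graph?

A width-2 tree decomposition is:
Bags: B1 = {1, 6, 9}  B2 = {1, 7, 9}  B3 = {4, 7, 9}  B4 = {0, 4, 7}  B5 = {0, 4, 8}  B6 = {0, 3, 8}  B7 = {3, 5, 8}  B8 = {2, 3, 5}
Tree: B1–B2, B2–B3, B3–B4, B4–B5, B5–B6, B6–B7, B7–B8
The largest bag has 3 vertices, giving width 2; this decomposition certifies tw(G) ≤ 2. For the lower bound, G contains the cycle 6–1–7–9–6, so G is not a forest; only forests have treewidth ≤ 1, hence tw(G) ≥ 2. Combining the bounds, tw(G) = 2.

2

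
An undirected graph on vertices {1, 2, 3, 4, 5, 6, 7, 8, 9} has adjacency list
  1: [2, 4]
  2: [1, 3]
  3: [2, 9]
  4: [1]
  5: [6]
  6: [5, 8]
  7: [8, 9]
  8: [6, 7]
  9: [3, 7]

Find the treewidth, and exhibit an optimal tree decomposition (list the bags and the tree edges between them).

Treewidth 1.
One such decomposition:
Bags: B1 = {1, 4}  B2 = {1, 2}  B3 = {2, 3}  B4 = {3, 9}  B5 = {7, 9}  B6 = {7, 8}  B7 = {6, 8}  B8 = {5, 6}
Tree: B1–B2, B2–B3, B3–B4, B4–B5, B5–B6, B6–B7, B7–B8

Every bag has size at most 2, so the width is 2 − 1 = 1 and tw(G) ≤ 1. Since G has at least one edge (e.g. 4–1), it is not an edgeless graph, so tw(G) ≥ 1. Combining the bounds, tw(G) = 1.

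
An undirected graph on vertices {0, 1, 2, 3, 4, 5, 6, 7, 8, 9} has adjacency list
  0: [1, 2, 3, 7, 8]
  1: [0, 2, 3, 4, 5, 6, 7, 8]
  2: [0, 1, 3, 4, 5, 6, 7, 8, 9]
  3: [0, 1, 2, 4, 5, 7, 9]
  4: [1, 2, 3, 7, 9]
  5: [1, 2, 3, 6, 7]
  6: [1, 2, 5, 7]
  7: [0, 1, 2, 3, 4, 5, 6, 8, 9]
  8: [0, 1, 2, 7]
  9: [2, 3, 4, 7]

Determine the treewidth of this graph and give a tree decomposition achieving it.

Each bag holds 5 vertices, so the decomposition has width 4, which upper-bounds the treewidth. On the other hand G contains the 5-clique {0, 1, 2, 7, 8}. A clique must lie in a single bag of any decomposition, so no decomposition can have width below 4. Therefore the treewidth is 4.

Treewidth 4.
One such decomposition:
Bags: B1 = {0, 1, 2, 3, 7}  B2 = {1, 2, 3, 4, 7}  B3 = {2, 3, 4, 7, 9}  B4 = {1, 2, 3, 5, 7}  B5 = {1, 2, 5, 6, 7}  B6 = {0, 1, 2, 7, 8}
Tree: B1–B2, B2–B3, B1–B4, B4–B5, B1–B6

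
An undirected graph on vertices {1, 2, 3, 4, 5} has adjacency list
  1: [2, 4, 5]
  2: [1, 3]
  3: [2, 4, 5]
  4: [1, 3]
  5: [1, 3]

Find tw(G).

A width-2 tree decomposition is:
Bags: B1 = {1, 2, 3}  B2 = {1, 3, 5}  B3 = {1, 3, 4}
Tree: B1–B2, B2–B3
Every bag has size at most 3, so the width is 3 − 1 = 2 and tw(G) ≤ 2. For the lower bound, G contains the cycle 3–2–1–5–3, so G is not a forest; only forests have treewidth ≤ 1, hence tw(G) ≥ 2. Therefore the treewidth is 2.

2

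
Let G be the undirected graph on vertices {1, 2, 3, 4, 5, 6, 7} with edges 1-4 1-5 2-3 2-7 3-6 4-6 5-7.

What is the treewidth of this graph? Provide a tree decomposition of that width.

The largest bag has 3 vertices, giving width 2; this decomposition certifies tw(G) ≤ 2. The edges 6–4–1–5–7–2–3–6 form a cycle, so G is not a tree and its treewidth is at least 2. Combining the bounds, tw(G) = 2.

Treewidth 2.
One optimal decomposition is:
Bags: B1 = {1, 4, 6}  B2 = {1, 5, 6}  B3 = {5, 6, 7}  B4 = {2, 6, 7}  B5 = {2, 3, 6}
Tree: B1–B2, B2–B3, B3–B4, B4–B5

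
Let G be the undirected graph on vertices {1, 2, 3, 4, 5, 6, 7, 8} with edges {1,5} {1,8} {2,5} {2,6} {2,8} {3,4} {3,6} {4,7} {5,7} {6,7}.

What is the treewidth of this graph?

2

A width-2 tree decomposition is:
Bags: B1 = {3, 4, 7}  B2 = {3, 6, 7}  B3 = {5, 6, 7}  B4 = {2, 5, 6}  B5 = {1, 2, 5}  B6 = {1, 2, 8}
Tree: B1–B2, B2–B3, B3–B4, B4–B5, B5–B6
Every bag has size at most 3, so the width is 3 − 1 = 2 and tw(G) ≤ 2. The edges 4–3–6–7–4 form a cycle, so G is not a tree and its treewidth is at least 2. Combining the bounds, tw(G) = 2.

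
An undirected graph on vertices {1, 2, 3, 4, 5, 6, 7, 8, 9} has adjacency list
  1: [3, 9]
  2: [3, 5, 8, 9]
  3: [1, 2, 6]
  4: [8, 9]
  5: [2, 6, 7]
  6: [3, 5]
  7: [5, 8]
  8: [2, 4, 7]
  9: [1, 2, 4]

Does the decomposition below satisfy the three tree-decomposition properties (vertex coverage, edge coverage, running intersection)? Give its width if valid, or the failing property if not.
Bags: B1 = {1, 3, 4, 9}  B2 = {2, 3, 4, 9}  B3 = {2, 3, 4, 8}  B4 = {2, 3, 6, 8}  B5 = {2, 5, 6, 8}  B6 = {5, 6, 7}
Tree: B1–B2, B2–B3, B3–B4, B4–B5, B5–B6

A tree decomposition must satisfy three properties: every vertex lies in some bag; for every edge, both endpoints lie together in some bag; and for every vertex, the bags containing it form a connected subtree. Here edge (8,7) lies in no bag, so the decomposition is invalid.

No — edge (8,7) lies in no bag.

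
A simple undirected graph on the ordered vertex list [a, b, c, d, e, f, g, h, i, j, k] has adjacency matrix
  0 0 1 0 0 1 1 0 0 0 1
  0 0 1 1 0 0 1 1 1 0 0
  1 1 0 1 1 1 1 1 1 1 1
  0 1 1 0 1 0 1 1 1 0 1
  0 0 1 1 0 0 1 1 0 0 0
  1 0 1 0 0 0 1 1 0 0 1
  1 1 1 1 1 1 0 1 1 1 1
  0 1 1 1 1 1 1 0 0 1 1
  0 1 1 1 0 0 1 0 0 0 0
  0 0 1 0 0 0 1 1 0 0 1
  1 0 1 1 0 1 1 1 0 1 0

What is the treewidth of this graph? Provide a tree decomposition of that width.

The largest bag has 5 vertices, giving width 4; this decomposition certifies tw(G) ≤ 4. Conversely, {c, d, e, g, h} is a clique of size 5, and the vertices of any clique must share a bag in every tree decomposition; so some bag has ≥ 5 vertices and tw(G) ≥ 4. The upper and lower bounds meet at 4, so that is the treewidth.

Treewidth 4.
One such decomposition:
Bags: B1 = {c, f, g, h, k}  B2 = {c, d, g, h, k}  B3 = {b, c, d, g, h}  B4 = {c, d, e, g, h}  B5 = {c, g, h, j, k}  B6 = {a, c, f, g, k}  B7 = {b, c, d, g, i}
Tree: B1–B2, B2–B3, B3–B4, B1–B5, B1–B6, B3–B7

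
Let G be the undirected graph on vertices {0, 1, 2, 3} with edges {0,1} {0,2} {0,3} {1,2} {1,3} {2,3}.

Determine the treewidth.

3

A width-3 tree decomposition is:
Bags: B1 = {0, 1, 2, 3}
Tree: (single bag)
With just one bag of size 4, the width is 4 − 1 = 3, so tw(G) ≤ 3. On the other hand G contains the 4-clique {0, 1, 2, 3}. A clique must lie in a single bag of any decomposition, so no decomposition can have width below 3. The upper and lower bounds meet at 3, so that is the treewidth.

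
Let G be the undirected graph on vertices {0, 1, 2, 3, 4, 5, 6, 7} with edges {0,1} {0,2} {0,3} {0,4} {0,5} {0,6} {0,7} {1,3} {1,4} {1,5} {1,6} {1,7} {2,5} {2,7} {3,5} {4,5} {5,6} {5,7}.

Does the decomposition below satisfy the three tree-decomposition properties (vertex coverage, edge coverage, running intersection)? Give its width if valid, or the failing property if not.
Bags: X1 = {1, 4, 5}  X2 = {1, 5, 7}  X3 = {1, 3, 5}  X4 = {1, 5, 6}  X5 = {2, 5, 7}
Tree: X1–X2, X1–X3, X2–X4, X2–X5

No — vertex 0 appears in no bag.

A tree decomposition must satisfy three properties: every vertex lies in some bag; for every edge, both endpoints lie together in some bag; and for every vertex, the bags containing it form a connected subtree. Here vertex 0 appears in no bag, so the decomposition is invalid.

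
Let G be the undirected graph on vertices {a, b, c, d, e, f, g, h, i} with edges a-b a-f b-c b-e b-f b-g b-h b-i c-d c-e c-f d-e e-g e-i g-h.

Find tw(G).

A width-2 tree decomposition is:
Bags: B1 = {b, c, e}  B2 = {b, e, g}  B3 = {b, c, f}  B4 = {b, g, h}  B5 = {a, b, f}  B6 = {b, e, i}  B7 = {c, d, e}
Tree: B1–B2, B1–B3, B2–B4, B3–B5, B1–B6, B1–B7
Every bag has size at most 3, so the width is 3 − 1 = 2 and tw(G) ≤ 2. For the lower bound, the 3 vertices {c, d, e} are pairwise adjacent, and any tree decomposition puts a clique entirely inside one bag — forcing width ≥ 2. Combining the bounds, tw(G) = 2.

2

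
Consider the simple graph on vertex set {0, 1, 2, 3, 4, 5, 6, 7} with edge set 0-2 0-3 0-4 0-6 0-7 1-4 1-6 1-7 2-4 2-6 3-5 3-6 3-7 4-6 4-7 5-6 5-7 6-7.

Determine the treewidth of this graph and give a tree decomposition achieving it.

Each bag holds 4 vertices, so the decomposition has width 3, which upper-bounds the treewidth. On the other hand G contains the 4-clique {0, 2, 4, 6}. A clique must lie in a single bag of any decomposition, so no decomposition can have width below 3. Hence tw(G) = 3 exactly.

Treewidth 3.
One such decomposition:
Bags: B1 = {0, 4, 6, 7}  B2 = {0, 3, 6, 7}  B3 = {1, 4, 6, 7}  B4 = {0, 2, 4, 6}  B5 = {3, 5, 6, 7}
Tree: B1–B2, B1–B3, B1–B4, B2–B5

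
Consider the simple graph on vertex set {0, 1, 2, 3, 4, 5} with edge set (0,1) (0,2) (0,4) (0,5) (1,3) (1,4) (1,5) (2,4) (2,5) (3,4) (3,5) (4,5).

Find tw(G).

A width-3 tree decomposition is:
Bags: B1 = {0, 2, 4, 5}  B2 = {0, 1, 4, 5}  B3 = {1, 3, 4, 5}
Tree: B1–B2, B2–B3
Each bag holds 4 vertices, so the decomposition has width 3, which upper-bounds the treewidth. On the other hand G contains the 4-clique {0, 1, 4, 5}. A clique must lie in a single bag of any decomposition, so no decomposition can have width below 3. Therefore the treewidth is 3.

3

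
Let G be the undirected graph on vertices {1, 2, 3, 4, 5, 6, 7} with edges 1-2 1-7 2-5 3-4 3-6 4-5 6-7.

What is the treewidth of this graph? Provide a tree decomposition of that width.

Treewidth 2.
One such decomposition:
Bags: B1 = {3, 4, 5}  B2 = {2, 3, 5}  B3 = {1, 2, 3}  B4 = {1, 3, 7}  B5 = {3, 6, 7}
Tree: B1–B2, B2–B3, B3–B4, B4–B5

Every bag has size at most 3, so the width is 3 − 1 = 2 and tw(G) ≤ 2. Since 3–4–5–2–1–7–6–3 is a cycle in G, G is not acyclic. Forests are exactly the graphs of treewidth ≤ 1, so tw(G) ≥ 2. Hence tw(G) = 2 exactly.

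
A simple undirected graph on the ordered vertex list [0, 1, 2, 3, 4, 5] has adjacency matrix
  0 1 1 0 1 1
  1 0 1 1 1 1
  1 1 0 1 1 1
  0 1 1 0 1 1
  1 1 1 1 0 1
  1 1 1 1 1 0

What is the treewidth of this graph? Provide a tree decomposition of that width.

Treewidth 4.
One optimal decomposition is:
Bags: B1 = {0, 1, 2, 4, 5}  B2 = {1, 2, 3, 4, 5}
Tree: B1–B2

Every bag has size at most 5, so the width is 5 − 1 = 4 and tw(G) ≤ 4. Conversely, {0, 1, 2, 4, 5} is a clique of size 5, and the vertices of any clique must share a bag in every tree decomposition; so some bag has ≥ 5 vertices and tw(G) ≥ 4. Combining the bounds, tw(G) = 4.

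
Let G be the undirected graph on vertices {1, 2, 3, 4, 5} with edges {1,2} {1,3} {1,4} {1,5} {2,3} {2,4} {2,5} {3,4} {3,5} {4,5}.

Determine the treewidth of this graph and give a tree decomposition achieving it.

Treewidth 4.
One optimal decomposition is:
Bags: B1 = {1, 2, 3, 4, 5}
Tree: (single bag)

With just one bag of size 5, the width is 5 − 1 = 4, so tw(G) ≤ 4. For the lower bound, the 5 vertices {1, 2, 3, 4, 5} are pairwise adjacent, and any tree decomposition puts a clique entirely inside one bag — forcing width ≥ 4. The upper and lower bounds meet at 4, so that is the treewidth.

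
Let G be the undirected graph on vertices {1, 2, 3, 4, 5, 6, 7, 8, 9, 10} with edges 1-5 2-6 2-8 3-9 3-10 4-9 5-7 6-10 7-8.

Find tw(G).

A width-1 tree decomposition is:
Bags: B1 = {1, 5}  B2 = {5, 7}  B3 = {7, 8}  B4 = {2, 8}  B5 = {2, 6}  B6 = {6, 10}  B7 = {3, 10}  B8 = {3, 9}  B9 = {4, 9}
Tree: B1–B2, B2–B3, B3–B4, B4–B5, B5–B6, B6–B7, B7–B8, B8–B9
The largest bag has 2 vertices, giving width 1; this decomposition certifies tw(G) ≤ 1. G has an edge, so its treewidth is at least 1. Therefore the treewidth is 1.

1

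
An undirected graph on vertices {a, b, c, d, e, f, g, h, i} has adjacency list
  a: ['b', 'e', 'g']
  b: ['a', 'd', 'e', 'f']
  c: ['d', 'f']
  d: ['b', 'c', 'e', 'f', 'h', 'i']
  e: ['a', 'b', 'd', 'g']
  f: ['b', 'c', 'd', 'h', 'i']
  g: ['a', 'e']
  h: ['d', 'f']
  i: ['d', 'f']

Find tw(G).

2

A width-2 tree decomposition is:
Bags: B1 = {c, d, f}  B2 = {b, d, f}  B3 = {b, d, e}  B4 = {d, f, i}  B5 = {a, b, e}  B6 = {d, f, h}  B7 = {a, e, g}
Tree: B1–B2, B2–B3, B2–B4, B3–B5, B4–B6, B5–B7
Each bag holds 3 vertices, so the decomposition has width 2, which upper-bounds the treewidth. For the lower bound, the 3 vertices {b, d, e} are pairwise adjacent, and any tree decomposition puts a clique entirely inside one bag — forcing width ≥ 2. Combining the bounds, tw(G) = 2.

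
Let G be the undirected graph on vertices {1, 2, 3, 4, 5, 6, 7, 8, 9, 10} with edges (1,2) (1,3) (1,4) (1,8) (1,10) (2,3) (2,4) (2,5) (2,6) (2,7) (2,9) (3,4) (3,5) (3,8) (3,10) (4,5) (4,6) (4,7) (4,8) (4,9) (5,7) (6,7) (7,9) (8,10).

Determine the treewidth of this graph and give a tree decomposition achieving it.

The largest bag has 4 vertices, giving width 3; this decomposition certifies tw(G) ≤ 3. For the lower bound, the 4 vertices {1, 3, 8, 10} are pairwise adjacent, and any tree decomposition puts a clique entirely inside one bag — forcing width ≥ 3. Therefore the treewidth is 3.

Treewidth 3.
One optimal decomposition is:
Bags: B1 = {2, 4, 5, 7}  B2 = {2, 3, 4, 5}  B3 = {2, 4, 7, 9}  B4 = {1, 2, 3, 4}  B5 = {1, 3, 4, 8}  B6 = {1, 3, 8, 10}  B7 = {2, 4, 6, 7}
Tree: B1–B2, B1–B3, B2–B4, B4–B5, B5–B6, B1–B7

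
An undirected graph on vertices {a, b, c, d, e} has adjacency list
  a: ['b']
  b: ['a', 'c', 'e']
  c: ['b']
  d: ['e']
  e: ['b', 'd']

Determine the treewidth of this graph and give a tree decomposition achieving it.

Each bag holds 2 vertices, so the decomposition has width 1, which upper-bounds the treewidth. G has an edge, so its treewidth is at least 1. Hence tw(G) = 1 exactly.

Treewidth 1.
One such decomposition:
Bags: B1 = {b, e}  B2 = {a, b}  B3 = {d, e}  B4 = {b, c}
Tree: B1–B2, B1–B3, B1–B4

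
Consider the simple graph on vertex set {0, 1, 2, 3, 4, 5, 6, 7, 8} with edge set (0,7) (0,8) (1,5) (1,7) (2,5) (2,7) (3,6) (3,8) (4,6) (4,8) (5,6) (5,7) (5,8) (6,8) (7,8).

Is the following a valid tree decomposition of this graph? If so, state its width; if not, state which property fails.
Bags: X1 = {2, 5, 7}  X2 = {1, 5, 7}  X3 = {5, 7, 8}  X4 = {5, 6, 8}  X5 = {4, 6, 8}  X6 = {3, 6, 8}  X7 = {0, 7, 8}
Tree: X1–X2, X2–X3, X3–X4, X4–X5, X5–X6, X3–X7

Every vertex of G appears in some bag (union = {0, 1, 2, 3, 4, 5, 6, 7, 8}); every edge is covered by a bag; and for each vertex v the set of bags containing v is connected in the bag tree. The decomposition is therefore valid. The largest bag has 3 vertices, so the width is 2.

Yes; width 2.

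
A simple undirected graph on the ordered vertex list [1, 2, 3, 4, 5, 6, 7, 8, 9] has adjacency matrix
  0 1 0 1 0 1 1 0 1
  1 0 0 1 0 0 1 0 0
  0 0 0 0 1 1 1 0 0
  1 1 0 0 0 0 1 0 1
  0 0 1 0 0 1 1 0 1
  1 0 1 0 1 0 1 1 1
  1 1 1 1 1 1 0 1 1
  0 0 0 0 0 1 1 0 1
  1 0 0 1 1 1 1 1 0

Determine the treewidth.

3

A width-3 tree decomposition is:
Bags: B1 = {1, 6, 7, 9}  B2 = {6, 7, 8, 9}  B3 = {5, 6, 7, 9}  B4 = {3, 5, 6, 7}  B5 = {1, 4, 7, 9}  B6 = {1, 2, 4, 7}
Tree: B1–B2, B2–B3, B3–B4, B1–B5, B5–B6
Each bag holds 4 vertices, so the decomposition has width 3, which upper-bounds the treewidth. Conversely, {1, 2, 4, 7} is a clique of size 4, and the vertices of any clique must share a bag in every tree decomposition; so some bag has ≥ 4 vertices and tw(G) ≥ 3. Therefore the treewidth is 3.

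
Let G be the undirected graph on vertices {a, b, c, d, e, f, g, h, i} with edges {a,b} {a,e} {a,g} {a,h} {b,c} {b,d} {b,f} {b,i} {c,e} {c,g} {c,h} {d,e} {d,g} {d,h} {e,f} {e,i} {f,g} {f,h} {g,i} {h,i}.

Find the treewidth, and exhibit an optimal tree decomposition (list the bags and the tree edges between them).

Treewidth 4.
Bags: B1 = {b, e, g, h, i}  B2 = {a, b, e, g, h}  B3 = {b, e, f, g, h}  B4 = {b, c, e, g, h}  B5 = {b, d, e, g, h}
Tree: B1–B2, B2–B3, B3–B4, B4–B5

Every bag has size at most 5, so the width is 5 − 1 = 4 and tw(G) ≤ 4. For the lower bound: the 5 vertex sets {g,i}, {a,h}, {b,f}, {e}, {c} are disjoint, each induces a connected subgraph, and every pair is joined by at least one edge of G. Contracting each set to a single vertex therefore yields K_{5} as a minor, and since treewidth is minor-monotone, tw(G) ≥ tw(K_{5}) = 4. The upper and lower bounds meet at 4, so that is the treewidth.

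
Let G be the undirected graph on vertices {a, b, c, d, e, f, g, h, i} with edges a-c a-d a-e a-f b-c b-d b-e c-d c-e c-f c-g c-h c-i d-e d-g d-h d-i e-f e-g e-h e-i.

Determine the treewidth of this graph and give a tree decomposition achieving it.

Treewidth 3.
Bags: B1 = {b, c, d, e}  B2 = {c, d, e, i}  B3 = {a, c, d, e}  B4 = {c, d, e, h}  B5 = {a, c, e, f}  B6 = {c, d, e, g}
Tree: B1–B2, B1–B3, B2–B4, B3–B5, B1–B6

The largest bag has 4 vertices, giving width 3; this decomposition certifies tw(G) ≤ 3. On the other hand G contains the 4-clique {c, d, e, g}. A clique must lie in a single bag of any decomposition, so no decomposition can have width below 3. The upper and lower bounds meet at 3, so that is the treewidth.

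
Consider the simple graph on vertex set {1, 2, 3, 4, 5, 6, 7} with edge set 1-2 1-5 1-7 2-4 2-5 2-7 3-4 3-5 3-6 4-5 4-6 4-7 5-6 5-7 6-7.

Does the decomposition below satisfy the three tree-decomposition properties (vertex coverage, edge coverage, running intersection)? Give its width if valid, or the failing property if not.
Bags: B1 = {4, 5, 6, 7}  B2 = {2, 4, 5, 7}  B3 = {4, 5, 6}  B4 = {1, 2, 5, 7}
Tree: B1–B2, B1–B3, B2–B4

A tree decomposition must satisfy three properties: every vertex lies in some bag; for every edge, both endpoints lie together in some bag; and for every vertex, the bags containing it form a connected subtree. Here vertex 3 appears in no bag, so the decomposition is invalid.

No — vertex 3 appears in no bag.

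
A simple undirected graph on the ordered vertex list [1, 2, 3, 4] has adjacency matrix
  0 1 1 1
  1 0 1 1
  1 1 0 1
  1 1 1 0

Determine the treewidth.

A width-3 tree decomposition is:
Bags: B1 = {1, 2, 3, 4}
Tree: (single bag)
A single bag containing all 4 vertices is trivially a valid decomposition of width 3. Conversely, {1, 2, 3, 4} is a clique of size 4, and the vertices of any clique must share a bag in every tree decomposition; so some bag has ≥ 4 vertices and tw(G) ≥ 3. Therefore the treewidth is 3.

3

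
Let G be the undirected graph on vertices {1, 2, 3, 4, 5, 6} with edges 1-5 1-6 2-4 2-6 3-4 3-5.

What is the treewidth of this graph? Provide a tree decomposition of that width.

The largest bag has 3 vertices, giving width 2; this decomposition certifies tw(G) ≤ 2. Since 4–3–5–1–6–2–4 is a cycle in G, G is not acyclic. Forests are exactly the graphs of treewidth ≤ 1, so tw(G) ≥ 2. Combining the bounds, tw(G) = 2.

Treewidth 2.
One such decomposition:
Bags: B1 = {3, 4, 5}  B2 = {1, 4, 5}  B3 = {1, 4, 6}  B4 = {2, 4, 6}
Tree: B1–B2, B2–B3, B3–B4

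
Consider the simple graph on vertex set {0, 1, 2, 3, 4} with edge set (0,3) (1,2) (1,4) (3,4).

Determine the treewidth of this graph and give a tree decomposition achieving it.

Treewidth 1.
One optimal decomposition is:
Bags: B1 = {0, 3}  B2 = {3, 4}  B3 = {1, 4}  B4 = {1, 2}
Tree: B1–B2, B2–B3, B3–B4

Each bag holds 2 vertices, so the decomposition has width 1, which upper-bounds the treewidth. Since G has at least one edge (e.g. 0–3), it is not an edgeless graph, so tw(G) ≥ 1. Combining the bounds, tw(G) = 1.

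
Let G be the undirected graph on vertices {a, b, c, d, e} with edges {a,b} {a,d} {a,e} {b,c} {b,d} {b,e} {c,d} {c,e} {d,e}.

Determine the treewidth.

A width-3 tree decomposition is:
Bags: B1 = {a, b, d, e}  B2 = {b, c, d, e}
Tree: B1–B2
Every bag has size at most 4, so the width is 4 − 1 = 3 and tw(G) ≤ 3. Conversely, {b, c, d, e} is a clique of size 4, and the vertices of any clique must share a bag in every tree decomposition; so some bag has ≥ 4 vertices and tw(G) ≥ 3. Hence tw(G) = 3 exactly.

3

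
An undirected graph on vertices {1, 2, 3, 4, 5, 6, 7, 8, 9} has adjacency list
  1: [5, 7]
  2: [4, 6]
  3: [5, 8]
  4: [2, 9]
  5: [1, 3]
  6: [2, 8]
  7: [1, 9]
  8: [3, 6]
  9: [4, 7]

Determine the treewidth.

A width-2 tree decomposition is:
Bags: B1 = {2, 4, 6}  B2 = {4, 6, 8}  B3 = {3, 4, 8}  B4 = {3, 4, 5}  B5 = {1, 4, 5}  B6 = {1, 4, 7}  B7 = {4, 7, 9}
Tree: B1–B2, B2–B3, B3–B4, B4–B5, B5–B6, B6–B7
The largest bag has 3 vertices, giving width 2; this decomposition certifies tw(G) ≤ 2. For the lower bound, G contains the cycle 4–2–6–8–3–5–1–7–9–4, so G is not a forest; only forests have treewidth ≤ 1, hence tw(G) ≥ 2. Combining the bounds, tw(G) = 2.

2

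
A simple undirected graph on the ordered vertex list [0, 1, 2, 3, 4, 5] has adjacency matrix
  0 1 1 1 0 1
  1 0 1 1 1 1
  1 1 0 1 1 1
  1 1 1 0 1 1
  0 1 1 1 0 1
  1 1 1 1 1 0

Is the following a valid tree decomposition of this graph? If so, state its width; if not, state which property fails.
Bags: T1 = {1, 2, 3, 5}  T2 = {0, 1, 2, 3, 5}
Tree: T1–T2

A tree decomposition must satisfy three properties: every vertex lies in some bag; for every edge, both endpoints lie together in some bag; and for every vertex, the bags containing it form a connected subtree. Here vertex 4 appears in no bag, so the decomposition is invalid.

No — vertex 4 appears in no bag.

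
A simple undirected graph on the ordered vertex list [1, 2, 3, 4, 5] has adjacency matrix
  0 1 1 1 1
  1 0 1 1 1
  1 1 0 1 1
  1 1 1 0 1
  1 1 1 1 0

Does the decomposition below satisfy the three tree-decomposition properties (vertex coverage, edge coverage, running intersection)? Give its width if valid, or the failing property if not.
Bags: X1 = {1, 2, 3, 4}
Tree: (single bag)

A tree decomposition must satisfy three properties: every vertex lies in some bag; for every edge, both endpoints lie together in some bag; and for every vertex, the bags containing it form a connected subtree. Here vertex 5 appears in no bag, so the decomposition is invalid.

No — vertex 5 appears in no bag.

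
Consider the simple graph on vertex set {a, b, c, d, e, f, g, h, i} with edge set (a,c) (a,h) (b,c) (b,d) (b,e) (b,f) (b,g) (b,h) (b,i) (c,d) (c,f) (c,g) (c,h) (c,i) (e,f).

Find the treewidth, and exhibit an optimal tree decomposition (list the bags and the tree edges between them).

Each bag holds 3 vertices, so the decomposition has width 2, which upper-bounds the treewidth. For the lower bound, the 3 vertices {a, c, h} are pairwise adjacent, and any tree decomposition puts a clique entirely inside one bag — forcing width ≥ 2. Therefore the treewidth is 2.

Treewidth 2.
Bags: B1 = {b, c, f}  B2 = {b, c, h}  B3 = {a, c, h}  B4 = {b, c, d}  B5 = {b, e, f}  B6 = {b, c, i}  B7 = {b, c, g}
Tree: B1–B2, B2–B3, B1–B4, B1–B5, B2–B6, B4–B7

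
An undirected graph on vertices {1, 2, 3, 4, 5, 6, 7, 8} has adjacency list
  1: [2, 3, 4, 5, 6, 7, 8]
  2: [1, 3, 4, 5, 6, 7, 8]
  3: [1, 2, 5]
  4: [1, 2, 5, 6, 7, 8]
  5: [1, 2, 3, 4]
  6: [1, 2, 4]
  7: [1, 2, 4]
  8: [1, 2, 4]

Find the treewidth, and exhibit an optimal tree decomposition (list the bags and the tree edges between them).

Treewidth 3.
Bags: B1 = {1, 2, 4, 5}  B2 = {1, 2, 3, 5}  B3 = {1, 2, 4, 6}  B4 = {1, 2, 4, 8}  B5 = {1, 2, 4, 7}
Tree: B1–B2, B1–B3, B3–B4, B1–B5

Every bag has size at most 4, so the width is 4 − 1 = 3 and tw(G) ≤ 3. Conversely, {1, 2, 3, 5} is a clique of size 4, and the vertices of any clique must share a bag in every tree decomposition; so some bag has ≥ 4 vertices and tw(G) ≥ 3. The upper and lower bounds meet at 3, so that is the treewidth.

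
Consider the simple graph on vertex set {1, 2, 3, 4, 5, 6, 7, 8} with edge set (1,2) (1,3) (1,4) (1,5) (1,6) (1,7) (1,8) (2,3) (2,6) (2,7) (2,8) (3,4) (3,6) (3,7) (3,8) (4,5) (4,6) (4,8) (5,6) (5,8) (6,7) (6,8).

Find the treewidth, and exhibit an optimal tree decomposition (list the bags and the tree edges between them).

Each bag holds 5 vertices, so the decomposition has width 4, which upper-bounds the treewidth. For the lower bound, the 5 vertices {1, 2, 3, 6, 8} are pairwise adjacent, and any tree decomposition puts a clique entirely inside one bag — forcing width ≥ 4. Combining the bounds, tw(G) = 4.

Treewidth 4.
Bags: B1 = {1, 3, 4, 6, 8}  B2 = {1, 2, 3, 6, 8}  B3 = {1, 2, 3, 6, 7}  B4 = {1, 4, 5, 6, 8}
Tree: B1–B2, B2–B3, B1–B4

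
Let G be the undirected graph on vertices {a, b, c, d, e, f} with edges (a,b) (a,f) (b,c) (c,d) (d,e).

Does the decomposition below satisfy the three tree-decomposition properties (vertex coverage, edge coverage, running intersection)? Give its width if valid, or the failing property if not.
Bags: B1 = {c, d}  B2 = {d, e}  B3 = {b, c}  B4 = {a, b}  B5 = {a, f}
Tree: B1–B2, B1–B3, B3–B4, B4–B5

Every vertex of G appears in some bag (union = {a, b, c, d, e, f}); every edge is covered by a bag; and for each vertex v the set of bags containing v is connected in the bag tree. The decomposition is therefore valid. The largest bag has 2 vertices, so the width is 1.

Yes; width 1.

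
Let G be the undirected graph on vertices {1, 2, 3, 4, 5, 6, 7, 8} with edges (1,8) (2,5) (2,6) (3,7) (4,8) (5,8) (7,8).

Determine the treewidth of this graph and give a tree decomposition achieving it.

Treewidth 1.
One optimal decomposition is:
Bags: B1 = {4, 8}  B2 = {5, 8}  B3 = {2, 5}  B4 = {2, 6}  B5 = {7, 8}  B6 = {1, 8}  B7 = {3, 7}
Tree: B1–B2, B2–B3, B3–B4, B2–B5, B1–B6, B5–B7

The largest bag has 2 vertices, giving width 1; this decomposition certifies tw(G) ≤ 1. Since G has at least one edge (e.g. 8–4), it is not an edgeless graph, so tw(G) ≥ 1. The upper and lower bounds meet at 1, so that is the treewidth.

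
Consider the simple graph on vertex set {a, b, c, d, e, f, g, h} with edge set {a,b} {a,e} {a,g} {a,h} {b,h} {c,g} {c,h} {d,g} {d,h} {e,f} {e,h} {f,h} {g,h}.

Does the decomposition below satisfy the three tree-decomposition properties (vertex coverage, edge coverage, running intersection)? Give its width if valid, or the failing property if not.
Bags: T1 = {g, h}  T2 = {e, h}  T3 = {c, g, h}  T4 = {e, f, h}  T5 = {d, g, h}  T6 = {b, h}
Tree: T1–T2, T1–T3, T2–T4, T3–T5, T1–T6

A tree decomposition must satisfy three properties: every vertex lies in some bag; for every edge, both endpoints lie together in some bag; and for every vertex, the bags containing it form a connected subtree. Here vertex a appears in no bag, so the decomposition is invalid.

No — vertex a appears in no bag.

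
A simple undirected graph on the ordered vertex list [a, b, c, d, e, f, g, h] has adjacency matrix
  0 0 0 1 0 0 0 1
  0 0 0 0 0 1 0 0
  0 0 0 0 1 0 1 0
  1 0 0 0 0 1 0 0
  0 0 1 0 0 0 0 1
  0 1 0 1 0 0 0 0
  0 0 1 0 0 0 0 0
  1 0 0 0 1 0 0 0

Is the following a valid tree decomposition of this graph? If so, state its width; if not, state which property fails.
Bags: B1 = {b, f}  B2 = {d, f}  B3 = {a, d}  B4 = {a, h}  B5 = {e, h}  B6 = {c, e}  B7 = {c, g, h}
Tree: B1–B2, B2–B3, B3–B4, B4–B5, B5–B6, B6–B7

A tree decomposition must satisfy three properties: every vertex lies in some bag; for every edge, both endpoints lie together in some bag; and for every vertex, the bags containing it form a connected subtree. Here bags containing vertex h are not connected in the tree, so the decomposition is invalid.

No — bags containing vertex h are not connected in the tree.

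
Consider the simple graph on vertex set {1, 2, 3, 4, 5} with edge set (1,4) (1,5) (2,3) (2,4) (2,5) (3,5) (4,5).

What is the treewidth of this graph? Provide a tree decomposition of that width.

Every bag has size at most 3, so the width is 3 − 1 = 2 and tw(G) ≤ 2. On the other hand G contains the 3-clique {1, 4, 5}. A clique must lie in a single bag of any decomposition, so no decomposition can have width below 2. Therefore the treewidth is 2.

Treewidth 2.
Bags: B1 = {1, 4, 5}  B2 = {2, 4, 5}  B3 = {2, 3, 5}
Tree: B1–B2, B2–B3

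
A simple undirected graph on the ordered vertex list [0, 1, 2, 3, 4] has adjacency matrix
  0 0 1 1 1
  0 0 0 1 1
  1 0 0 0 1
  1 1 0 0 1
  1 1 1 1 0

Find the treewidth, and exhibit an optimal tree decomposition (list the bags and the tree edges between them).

Each bag holds 3 vertices, so the decomposition has width 2, which upper-bounds the treewidth. On the other hand G contains the 3-clique {0, 2, 4}. A clique must lie in a single bag of any decomposition, so no decomposition can have width below 2. Combining the bounds, tw(G) = 2.

Treewidth 2.
One optimal decomposition is:
Bags: B1 = {1, 3, 4}  B2 = {0, 3, 4}  B3 = {0, 2, 4}
Tree: B1–B2, B2–B3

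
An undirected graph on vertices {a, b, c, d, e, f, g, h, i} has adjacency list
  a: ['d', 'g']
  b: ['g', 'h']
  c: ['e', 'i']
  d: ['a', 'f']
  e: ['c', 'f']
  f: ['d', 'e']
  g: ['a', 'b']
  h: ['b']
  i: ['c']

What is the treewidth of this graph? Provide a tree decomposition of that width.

Treewidth 1.
One optimal decomposition is:
Bags: B1 = {b, h}  B2 = {b, g}  B3 = {a, g}  B4 = {a, d}  B5 = {d, f}  B6 = {e, f}  B7 = {c, e}  B8 = {c, i}
Tree: B1–B2, B2–B3, B3–B4, B4–B5, B5–B6, B6–B7, B7–B8

Each bag holds 2 vertices, so the decomposition has width 1, which upper-bounds the treewidth. Any graph with an edge has treewidth ≥ 1, and G has the edge h–b. The upper and lower bounds meet at 1, so that is the treewidth.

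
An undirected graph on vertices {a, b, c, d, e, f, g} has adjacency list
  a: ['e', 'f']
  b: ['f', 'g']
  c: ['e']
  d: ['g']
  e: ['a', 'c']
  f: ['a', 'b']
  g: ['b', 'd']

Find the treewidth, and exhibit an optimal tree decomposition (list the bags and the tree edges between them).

Each bag holds 2 vertices, so the decomposition has width 1, which upper-bounds the treewidth. G has an edge, so its treewidth is at least 1. Combining the bounds, tw(G) = 1.

Treewidth 1.
One such decomposition:
Bags: B1 = {c, e}  B2 = {a, e}  B3 = {a, f}  B4 = {b, f}  B5 = {b, g}  B6 = {d, g}
Tree: B1–B2, B2–B3, B3–B4, B4–B5, B5–B6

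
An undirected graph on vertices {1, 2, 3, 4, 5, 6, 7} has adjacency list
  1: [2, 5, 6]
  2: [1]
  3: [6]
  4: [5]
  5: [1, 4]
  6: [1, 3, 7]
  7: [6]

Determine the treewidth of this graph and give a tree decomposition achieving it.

Treewidth 1.
One optimal decomposition is:
Bags: B1 = {1, 6}  B2 = {1, 2}  B3 = {1, 5}  B4 = {6, 7}  B5 = {3, 6}  B6 = {4, 5}
Tree: B1–B2, B2–B3, B1–B4, B1–B5, B3–B6

Each bag holds 2 vertices, so the decomposition has width 1, which upper-bounds the treewidth. G has an edge, so its treewidth is at least 1. The upper and lower bounds meet at 1, so that is the treewidth.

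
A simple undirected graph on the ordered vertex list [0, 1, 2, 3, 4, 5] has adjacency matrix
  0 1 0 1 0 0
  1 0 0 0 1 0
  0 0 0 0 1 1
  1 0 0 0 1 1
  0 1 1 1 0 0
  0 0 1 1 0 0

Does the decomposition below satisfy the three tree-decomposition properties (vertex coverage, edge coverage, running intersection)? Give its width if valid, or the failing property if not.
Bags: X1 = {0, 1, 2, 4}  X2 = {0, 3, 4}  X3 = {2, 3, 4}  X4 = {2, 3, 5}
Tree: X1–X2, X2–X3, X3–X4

A tree decomposition must satisfy three properties: every vertex lies in some bag; for every edge, both endpoints lie together in some bag; and for every vertex, the bags containing it form a connected subtree. Here bags containing vertex 2 are not connected in the tree, so the decomposition is invalid.

No — bags containing vertex 2 are not connected in the tree.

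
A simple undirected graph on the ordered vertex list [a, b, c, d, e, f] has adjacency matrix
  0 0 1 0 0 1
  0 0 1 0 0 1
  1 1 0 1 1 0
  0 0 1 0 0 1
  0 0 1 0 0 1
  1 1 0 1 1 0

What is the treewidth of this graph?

A width-2 tree decomposition is:
Bags: B1 = {c, e, f}  B2 = {c, d, f}  B3 = {a, c, f}  B4 = {b, c, f}
Tree: B1–B2, B2–B3, B3–B4
Each bag holds 3 vertices, so the decomposition has width 2, which upper-bounds the treewidth. Since f–e–c–d–f is a cycle in G, G is not acyclic. Forests are exactly the graphs of treewidth ≤ 1, so tw(G) ≥ 2. Combining the bounds, tw(G) = 2.

2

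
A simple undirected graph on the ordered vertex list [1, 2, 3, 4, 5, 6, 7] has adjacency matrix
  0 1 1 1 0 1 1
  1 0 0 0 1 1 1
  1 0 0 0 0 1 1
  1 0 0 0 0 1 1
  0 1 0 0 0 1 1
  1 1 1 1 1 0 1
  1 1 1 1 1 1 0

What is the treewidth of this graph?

3

A width-3 tree decomposition is:
Bags: B1 = {1, 2, 6, 7}  B2 = {2, 5, 6, 7}  B3 = {1, 4, 6, 7}  B4 = {1, 3, 6, 7}
Tree: B1–B2, B1–B3, B3–B4
Each bag holds 4 vertices, so the decomposition has width 3, which upper-bounds the treewidth. For the lower bound, the 4 vertices {1, 2, 6, 7} are pairwise adjacent, and any tree decomposition puts a clique entirely inside one bag — forcing width ≥ 3. Combining the bounds, tw(G) = 3.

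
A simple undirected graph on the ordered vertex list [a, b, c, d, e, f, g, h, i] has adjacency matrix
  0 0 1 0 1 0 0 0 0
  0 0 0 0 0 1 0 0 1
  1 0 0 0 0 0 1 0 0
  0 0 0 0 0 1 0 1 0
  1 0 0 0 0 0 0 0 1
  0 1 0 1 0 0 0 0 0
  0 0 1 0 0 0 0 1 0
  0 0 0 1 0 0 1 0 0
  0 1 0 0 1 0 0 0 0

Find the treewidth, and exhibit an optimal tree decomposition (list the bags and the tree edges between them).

Treewidth 2.
One such decomposition:
Bags: B1 = {d, g, h}  B2 = {d, f, g}  B3 = {b, f, g}  B4 = {b, g, i}  B5 = {e, g, i}  B6 = {a, e, g}  B7 = {a, c, g}
Tree: B1–B2, B2–B3, B3–B4, B4–B5, B5–B6, B6–B7

The largest bag has 3 vertices, giving width 2; this decomposition certifies tw(G) ≤ 2. Since g–h–d–f–b–i–e–a–c–g is a cycle in G, G is not acyclic. Forests are exactly the graphs of treewidth ≤ 1, so tw(G) ≥ 2. Combining the bounds, tw(G) = 2.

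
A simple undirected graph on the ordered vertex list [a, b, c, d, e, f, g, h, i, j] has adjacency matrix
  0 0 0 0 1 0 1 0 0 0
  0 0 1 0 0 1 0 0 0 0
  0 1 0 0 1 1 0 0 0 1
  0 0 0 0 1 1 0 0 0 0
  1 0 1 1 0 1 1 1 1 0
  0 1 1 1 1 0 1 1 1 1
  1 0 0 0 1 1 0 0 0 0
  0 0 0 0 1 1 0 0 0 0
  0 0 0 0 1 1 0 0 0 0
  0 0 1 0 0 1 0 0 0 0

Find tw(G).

2

A width-2 tree decomposition is:
Bags: B1 = {c, e, f}  B2 = {e, f, g}  B3 = {d, e, f}  B4 = {e, f, h}  B5 = {b, c, f}  B6 = {a, e, g}  B7 = {e, f, i}  B8 = {c, f, j}
Tree: B1–B2, B2–B3, B3–B4, B1–B5, B2–B6, B1–B7, B1–B8
Every bag has size at most 3, so the width is 3 − 1 = 2 and tw(G) ≤ 2. For the lower bound, the 3 vertices {a, e, g} are pairwise adjacent, and any tree decomposition puts a clique entirely inside one bag — forcing width ≥ 2. Hence tw(G) = 2 exactly.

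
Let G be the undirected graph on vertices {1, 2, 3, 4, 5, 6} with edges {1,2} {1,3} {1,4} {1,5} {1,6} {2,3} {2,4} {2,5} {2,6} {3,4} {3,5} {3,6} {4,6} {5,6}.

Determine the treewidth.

4

A width-4 tree decomposition is:
Bags: B1 = {1, 2, 3, 4, 6}  B2 = {1, 2, 3, 5, 6}
Tree: B1–B2
The largest bag has 5 vertices, giving width 4; this decomposition certifies tw(G) ≤ 4. On the other hand G contains the 5-clique {1, 2, 3, 4, 6}. A clique must lie in a single bag of any decomposition, so no decomposition can have width below 4. Combining the bounds, tw(G) = 4.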